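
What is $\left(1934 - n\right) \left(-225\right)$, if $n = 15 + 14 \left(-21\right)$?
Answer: $-497925$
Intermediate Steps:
$n = -279$ ($n = 15 - 294 = -279$)
$\left(1934 - n\right) \left(-225\right) = \left(1934 - -279\right) \left(-225\right) = \left(1934 + 279\right) \left(-225\right) = 2213 \left(-225\right) = -497925$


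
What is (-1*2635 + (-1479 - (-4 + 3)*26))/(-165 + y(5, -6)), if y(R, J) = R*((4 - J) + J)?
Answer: 4088/145 ≈ 28.193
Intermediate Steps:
y(R, J) = 4*R (y(R, J) = R*4 = 4*R)
(-1*2635 + (-1479 - (-4 + 3)*26))/(-165 + y(5, -6)) = (-1*2635 + (-1479 - (-4 + 3)*26))/(-165 + 4*5) = (-2635 + (-1479 - (-1)*26))/(-165 + 20) = (-2635 + (-1479 - 1*(-26)))/(-145) = (-2635 + (-1479 + 26))*(-1/145) = (-2635 - 1453)*(-1/145) = -4088*(-1/145) = 4088/145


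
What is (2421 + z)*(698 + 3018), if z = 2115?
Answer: 16855776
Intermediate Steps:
(2421 + z)*(698 + 3018) = (2421 + 2115)*(698 + 3018) = 4536*3716 = 16855776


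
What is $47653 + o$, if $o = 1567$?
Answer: $49220$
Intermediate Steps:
$47653 + o = 47653 + 1567 = 49220$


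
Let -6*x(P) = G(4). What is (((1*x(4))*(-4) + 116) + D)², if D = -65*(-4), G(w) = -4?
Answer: 1254400/9 ≈ 1.3938e+5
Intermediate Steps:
x(P) = ⅔ (x(P) = -⅙*(-4) = ⅔)
D = 260
(((1*x(4))*(-4) + 116) + D)² = (((1*(⅔))*(-4) + 116) + 260)² = (((⅔)*(-4) + 116) + 260)² = ((-8/3 + 116) + 260)² = (340/3 + 260)² = (1120/3)² = 1254400/9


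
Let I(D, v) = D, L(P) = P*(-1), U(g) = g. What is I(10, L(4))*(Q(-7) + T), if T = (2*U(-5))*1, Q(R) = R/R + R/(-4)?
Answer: -145/2 ≈ -72.500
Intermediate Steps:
L(P) = -P
Q(R) = 1 - R/4 (Q(R) = 1 + R*(-1/4) = 1 - R/4)
T = -10 (T = (2*(-5))*1 = -10*1 = -10)
I(10, L(4))*(Q(-7) + T) = 10*((1 - 1/4*(-7)) - 10) = 10*((1 + 7/4) - 10) = 10*(11/4 - 10) = 10*(-29/4) = -145/2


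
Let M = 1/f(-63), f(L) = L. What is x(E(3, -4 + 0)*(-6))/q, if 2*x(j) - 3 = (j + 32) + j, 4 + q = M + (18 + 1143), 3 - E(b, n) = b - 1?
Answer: 1449/145780 ≈ 0.0099396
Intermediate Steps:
M = -1/63 (M = 1/(-63) = -1/63 ≈ -0.015873)
E(b, n) = 4 - b (E(b, n) = 3 - (b - 1) = 3 - (-1 + b) = 3 + (1 - b) = 4 - b)
q = 72890/63 (q = -4 + (-1/63 + (18 + 1143)) = -4 + (-1/63 + 1161) = -4 + 73142/63 = 72890/63 ≈ 1157.0)
x(j) = 35/2 + j (x(j) = 3/2 + ((j + 32) + j)/2 = 3/2 + ((32 + j) + j)/2 = 3/2 + (32 + 2*j)/2 = 3/2 + (16 + j) = 35/2 + j)
x(E(3, -4 + 0)*(-6))/q = (35/2 + (4 - 1*3)*(-6))/(72890/63) = (35/2 + (4 - 3)*(-6))*(63/72890) = (35/2 + 1*(-6))*(63/72890) = (35/2 - 6)*(63/72890) = (23/2)*(63/72890) = 1449/145780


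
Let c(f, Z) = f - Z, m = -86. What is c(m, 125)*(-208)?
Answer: 43888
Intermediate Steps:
c(m, 125)*(-208) = (-86 - 1*125)*(-208) = (-86 - 125)*(-208) = -211*(-208) = 43888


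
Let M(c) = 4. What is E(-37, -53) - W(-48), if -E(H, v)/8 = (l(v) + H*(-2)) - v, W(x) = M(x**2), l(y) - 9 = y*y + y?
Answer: -23140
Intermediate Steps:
l(y) = 9 + y + y**2 (l(y) = 9 + (y*y + y) = 9 + (y**2 + y) = 9 + (y + y**2) = 9 + y + y**2)
W(x) = 4
E(H, v) = -72 - 8*v**2 + 16*H (E(H, v) = -8*(((9 + v + v**2) + H*(-2)) - v) = -8*(((9 + v + v**2) - 2*H) - v) = -8*((9 + v + v**2 - 2*H) - v) = -8*(9 + v**2 - 2*H) = -72 - 8*v**2 + 16*H)
E(-37, -53) - W(-48) = (-72 - 8*(-53)**2 + 16*(-37)) - 1*4 = (-72 - 8*2809 - 592) - 4 = (-72 - 22472 - 592) - 4 = -23136 - 4 = -23140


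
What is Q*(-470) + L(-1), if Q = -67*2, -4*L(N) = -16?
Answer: 62984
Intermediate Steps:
L(N) = 4 (L(N) = -¼*(-16) = 4)
Q = -134
Q*(-470) + L(-1) = -134*(-470) + 4 = 62980 + 4 = 62984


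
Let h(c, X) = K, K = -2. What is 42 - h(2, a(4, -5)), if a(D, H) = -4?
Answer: 44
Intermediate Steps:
h(c, X) = -2
42 - h(2, a(4, -5)) = 42 - 1*(-2) = 42 + 2 = 44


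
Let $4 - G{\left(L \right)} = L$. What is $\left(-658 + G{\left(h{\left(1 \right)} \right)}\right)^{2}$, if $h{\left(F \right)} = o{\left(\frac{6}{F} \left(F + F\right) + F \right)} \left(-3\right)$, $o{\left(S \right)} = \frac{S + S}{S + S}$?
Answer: $423801$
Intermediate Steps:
$o{\left(S \right)} = 1$ ($o{\left(S \right)} = \frac{2 S}{2 S} = 2 S \frac{1}{2 S} = 1$)
$h{\left(F \right)} = -3$ ($h{\left(F \right)} = 1 \left(-3\right) = -3$)
$G{\left(L \right)} = 4 - L$
$\left(-658 + G{\left(h{\left(1 \right)} \right)}\right)^{2} = \left(-658 + \left(4 - -3\right)\right)^{2} = \left(-658 + \left(4 + 3\right)\right)^{2} = \left(-658 + 7\right)^{2} = \left(-651\right)^{2} = 423801$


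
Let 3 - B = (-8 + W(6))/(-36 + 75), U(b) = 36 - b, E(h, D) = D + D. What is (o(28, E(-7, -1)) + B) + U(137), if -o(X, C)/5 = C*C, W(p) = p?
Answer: -4600/39 ≈ -117.95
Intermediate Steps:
E(h, D) = 2*D
o(X, C) = -5*C² (o(X, C) = -5*C*C = -5*C²)
B = 119/39 (B = 3 - (-8 + 6)/(-36 + 75) = 3 - (-2)/39 = 3 - 1*(-2/39) = 3 + 2/39 = 119/39 ≈ 3.0513)
(o(28, E(-7, -1)) + B) + U(137) = (-5*(2*(-1))² + 119/39) + (36 - 1*137) = (-5*(-2)² + 119/39) + (36 - 137) = (-5*4 + 119/39) - 101 = (-20 + 119/39) - 101 = -661/39 - 101 = -4600/39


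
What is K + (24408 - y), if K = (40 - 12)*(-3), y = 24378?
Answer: -54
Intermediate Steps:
K = -84 (K = 28*(-3) = -84)
K + (24408 - y) = -84 + (24408 - 1*24378) = -84 + (24408 - 24378) = -84 + 30 = -54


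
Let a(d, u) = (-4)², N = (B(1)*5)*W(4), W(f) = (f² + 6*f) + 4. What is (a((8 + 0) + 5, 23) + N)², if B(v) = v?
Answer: 55696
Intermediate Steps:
W(f) = 4 + f² + 6*f
N = 220 (N = (1*5)*(4 + 4² + 6*4) = 5*(4 + 16 + 24) = 5*44 = 220)
a(d, u) = 16
(a((8 + 0) + 5, 23) + N)² = (16 + 220)² = 236² = 55696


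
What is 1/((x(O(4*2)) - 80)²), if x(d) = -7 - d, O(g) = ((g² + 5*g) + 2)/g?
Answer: 16/160801 ≈ 9.9502e-5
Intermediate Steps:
O(g) = (2 + g² + 5*g)/g
1/((x(O(4*2)) - 80)²) = 1/(((-7 - (5 + 4*2 + 2/((4*2)))) - 80)²) = 1/(((-7 - (5 + 8 + 2/8)) - 80)²) = 1/(((-7 - (5 + 8 + 2*(⅛))) - 80)²) = 1/(((-7 - (5 + 8 + ¼)) - 80)²) = 1/(((-7 - 1*53/4) - 80)²) = 1/(((-7 - 53/4) - 80)²) = 1/((-81/4 - 80)²) = 1/((-401/4)²) = 1/(160801/16) = 16/160801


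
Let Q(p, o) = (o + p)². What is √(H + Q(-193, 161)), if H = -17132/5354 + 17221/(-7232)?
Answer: 11*√49291801965067/2420008 ≈ 31.913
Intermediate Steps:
H = -108049929/19360064 (H = -17132*1/5354 + 17221*(-1/7232) = -8566/2677 - 17221/7232 = -108049929/19360064 ≈ -5.5811)
√(H + Q(-193, 161)) = √(-108049929/19360064 + (161 - 193)²) = √(-108049929/19360064 + (-32)²) = √(-108049929/19360064 + 1024) = √(19716655607/19360064) = 11*√49291801965067/2420008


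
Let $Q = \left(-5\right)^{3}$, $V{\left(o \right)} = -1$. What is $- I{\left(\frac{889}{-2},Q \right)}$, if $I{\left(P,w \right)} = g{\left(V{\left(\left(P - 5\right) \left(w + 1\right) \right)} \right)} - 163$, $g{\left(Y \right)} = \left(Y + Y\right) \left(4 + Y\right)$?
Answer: $169$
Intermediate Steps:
$g{\left(Y \right)} = 2 Y \left(4 + Y\right)$
$Q = -125$
$I{\left(P,w \right)} = -169$ ($I{\left(P,w \right)} = 2 \left(-1\right) \left(4 - 1\right) - 163 = 2 \left(-1\right) 3 - 163 = -6 - 163 = -169$)
$- I{\left(\frac{889}{-2},Q \right)} = \left(-1\right) \left(-169\right) = 169$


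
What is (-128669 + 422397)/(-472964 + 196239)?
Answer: -293728/276725 ≈ -1.0614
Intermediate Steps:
(-128669 + 422397)/(-472964 + 196239) = 293728/(-276725) = 293728*(-1/276725) = -293728/276725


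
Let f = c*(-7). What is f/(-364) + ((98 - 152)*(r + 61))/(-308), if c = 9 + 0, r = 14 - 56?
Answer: 14031/4004 ≈ 3.5042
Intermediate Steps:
r = -42
c = 9
f = -63 (f = 9*(-7) = -63)
f/(-364) + ((98 - 152)*(r + 61))/(-308) = -63/(-364) + ((98 - 152)*(-42 + 61))/(-308) = -63*(-1/364) - 54*19*(-1/308) = 9/52 - 1026*(-1/308) = 9/52 + 513/154 = 14031/4004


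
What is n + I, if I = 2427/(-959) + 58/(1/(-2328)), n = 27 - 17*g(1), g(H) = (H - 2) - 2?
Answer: -129415641/959 ≈ -1.3495e+5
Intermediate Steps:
g(H) = -4 + H (g(H) = (-2 + H) - 2 = -4 + H)
n = 78 (n = 27 - 17*(-4 + 1) = 27 - 17*(-3) = 27 + 51 = 78)
I = -129490443/959 (I = 2427*(-1/959) + 58/(-1/2328) = -2427/959 + 58*(-2328) = -2427/959 - 135024 = -129490443/959 ≈ -1.3503e+5)
n + I = 78 - 129490443/959 = -129415641/959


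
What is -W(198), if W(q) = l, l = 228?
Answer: -228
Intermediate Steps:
W(q) = 228
-W(198) = -1*228 = -228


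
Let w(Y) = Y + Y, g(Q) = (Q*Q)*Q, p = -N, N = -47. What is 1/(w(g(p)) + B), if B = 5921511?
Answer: 1/6129157 ≈ 1.6315e-7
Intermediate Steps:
p = 47 (p = -1*(-47) = 47)
g(Q) = Q³ (g(Q) = Q²*Q = Q³)
w(Y) = 2*Y
1/(w(g(p)) + B) = 1/(2*47³ + 5921511) = 1/(2*103823 + 5921511) = 1/(207646 + 5921511) = 1/6129157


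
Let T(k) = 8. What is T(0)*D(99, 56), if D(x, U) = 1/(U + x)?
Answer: 8/155 ≈ 0.051613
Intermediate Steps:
T(0)*D(99, 56) = 8/(56 + 99) = 8/155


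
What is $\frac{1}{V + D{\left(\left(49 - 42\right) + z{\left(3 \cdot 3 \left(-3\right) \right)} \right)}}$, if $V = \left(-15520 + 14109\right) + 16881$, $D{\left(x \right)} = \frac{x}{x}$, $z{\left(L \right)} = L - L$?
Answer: $\frac{1}{15471} \approx 6.4637 \cdot 10^{-5}$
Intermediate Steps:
$z{\left(L \right)} = 0$
$D{\left(x \right)} = 1$
$V = 15470$ ($V = -1411 + 16881 = 15470$)
$\frac{1}{V + D{\left(\left(49 - 42\right) + z{\left(3 \cdot 3 \left(-3\right) \right)} \right)}} = \frac{1}{15470 + 1} = \frac{1}{15471}$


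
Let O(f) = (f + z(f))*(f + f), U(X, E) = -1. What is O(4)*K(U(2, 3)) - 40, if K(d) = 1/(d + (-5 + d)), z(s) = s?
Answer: -344/7 ≈ -49.143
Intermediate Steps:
O(f) = 4*f² (O(f) = (f + f)*(f + f) = (2*f)*(2*f) = 4*f²)
K(d) = 1/(-5 + 2*d)
O(4)*K(U(2, 3)) - 40 = (4*4²)/(-5 + 2*(-1)) - 40 = (4*16)/(-5 - 2) - 40 = 64/(-7) - 40 = 64*(-⅐) - 40 = -64/7 - 40 = -344/7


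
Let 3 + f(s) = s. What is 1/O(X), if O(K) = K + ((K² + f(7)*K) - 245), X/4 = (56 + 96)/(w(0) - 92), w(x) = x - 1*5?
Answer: -9409/2230421 ≈ -0.0042185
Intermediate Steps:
f(s) = -3 + s
w(x) = -5 + x (w(x) = x - 5 = -5 + x)
X = -608/97 (X = 4*((56 + 96)/((-5 + 0) - 92)) = 4*(152/(-5 - 92)) = 4*(152/(-97)) = 4*(152*(-1/97)) = 4*(-152/97) = -608/97 ≈ -6.2680)
O(K) = -245 + K² + 5*K (O(K) = K + ((K² + (-3 + 7)*K) - 245) = K + ((K² + 4*K) - 245) = K + (-245 + K² + 4*K) = -245 + K² + 5*K)
1/O(X) = 1/(-245 + (-608/97)² + 5*(-608/97)) = 1/(-245 + 369664/9409 - 3040/97) = 1/(-2230421/9409) = -9409/2230421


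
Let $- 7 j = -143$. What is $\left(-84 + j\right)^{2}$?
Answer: $\frac{198025}{49} \approx 4041.3$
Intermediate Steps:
$j = \frac{143}{7}$ ($j = \left(- \frac{1}{7}\right) \left(-143\right) = \frac{143}{7} \approx 20.429$)
$\left(-84 + j\right)^{2} = \left(-84 + \frac{143}{7}\right)^{2} = \left(- \frac{445}{7}\right)^{2} = \frac{198025}{49}$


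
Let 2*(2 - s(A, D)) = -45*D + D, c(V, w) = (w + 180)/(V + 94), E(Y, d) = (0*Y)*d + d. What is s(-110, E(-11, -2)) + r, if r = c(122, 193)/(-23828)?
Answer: -216167989/5146848 ≈ -42.000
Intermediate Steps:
E(Y, d) = d (E(Y, d) = 0*d + d = 0 + d = d)
c(V, w) = (180 + w)/(94 + V)
s(A, D) = 2 + 22*D (s(A, D) = 2 - (-45*D + D)/2 = 2 - (-22)*D = 2 + 22*D)
r = -373/5146848 (r = ((180 + 193)/(94 + 122))/(-23828) = (373/216)*(-1/23828) = -373/5146848 ≈ -7.2472e-5)
s(-110, E(-11, -2)) + r = (2 + 22*(-2)) - 373/5146848 = (2 - 44) - 373/5146848 = -42 - 373/5146848 = -216167989/5146848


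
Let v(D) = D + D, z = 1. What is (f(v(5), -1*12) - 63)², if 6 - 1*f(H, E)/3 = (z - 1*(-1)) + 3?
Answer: 3600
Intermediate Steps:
v(D) = 2*D
f(H, E) = 3 (f(H, E) = 18 - 3*((1 - 1*(-1)) + 3) = 18 - 3*((1 + 1) + 3) = 18 - 3*(2 + 3) = 18 - 3*5 = 18 - 15 = 3)
(f(v(5), -1*12) - 63)² = (3 - 63)² = (-60)² = 3600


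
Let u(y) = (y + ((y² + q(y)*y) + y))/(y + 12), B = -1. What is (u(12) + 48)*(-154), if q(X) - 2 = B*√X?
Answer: -8624 + 154*√3 ≈ -8357.3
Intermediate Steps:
q(X) = 2 - √X
u(y) = (y² + 2*y + y*(2 - √y))/(12 + y) (u(y) = (y + ((y² + (2 - √y)*y) + y))/(y + 12) = (y + ((y² + y*(2 - √y)) + y))/(12 + y) = (y + (y + y² + y*(2 - √y)))/(12 + y) = (y² + 2*y + y*(2 - √y))/(12 + y))
(u(12) + 48)*(-154) = (12*(4 + 12 - √12)/(12 + 12) + 48)*(-154) = (12*(4 + 12 - 2*√3)/24 + 48)*(-154) = (12*(1/24)*(4 + 12 - 2*√3) + 48)*(-154) = (12*(1/24)*(16 - 2*√3) + 48)*(-154) = ((8 - √3) + 48)*(-154) = (56 - √3)*(-154) = -8624 + 154*√3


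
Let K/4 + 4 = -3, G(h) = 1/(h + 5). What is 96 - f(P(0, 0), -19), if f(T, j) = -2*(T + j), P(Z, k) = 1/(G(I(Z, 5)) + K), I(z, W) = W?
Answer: 16162/279 ≈ 57.928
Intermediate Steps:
G(h) = 1/(5 + h)
K = -28 (K = -16 + 4*(-3) = -16 - 12 = -28)
P(Z, k) = -10/279 (P(Z, k) = 1/(1/(5 + 5) - 28) = 1/(1/10 - 28) = 1/(⅒ - 28) = 1/(-279/10) = -10/279)
f(T, j) = -2*T - 2*j
96 - f(P(0, 0), -19) = 96 - (-2*(-10/279) - 2*(-19)) = 96 - (20/279 + 38) = 96 - 1*10622/279 = 96 - 10622/279 = 16162/279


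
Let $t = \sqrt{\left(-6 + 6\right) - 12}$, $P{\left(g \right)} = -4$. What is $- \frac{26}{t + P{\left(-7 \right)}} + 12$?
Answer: $\frac{110}{7} + \frac{13 i \sqrt{3}}{7} \approx 15.714 + 3.2167 i$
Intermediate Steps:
$t = 2 i \sqrt{3}$ ($t = \sqrt{0 - 12} = \sqrt{-12} = 2 i \sqrt{3} \approx 3.4641 i$)
$- \frac{26}{t + P{\left(-7 \right)}} + 12 = - \frac{26}{2 i \sqrt{3} - 4} + 12 = - \frac{26}{-4 + 2 i \sqrt{3}} + 12 = 12 - \frac{26}{-4 + 2 i \sqrt{3}}$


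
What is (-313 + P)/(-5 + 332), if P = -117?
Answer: -430/327 ≈ -1.3150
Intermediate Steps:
(-313 + P)/(-5 + 332) = (-313 - 117)/(-5 + 332) = -430/327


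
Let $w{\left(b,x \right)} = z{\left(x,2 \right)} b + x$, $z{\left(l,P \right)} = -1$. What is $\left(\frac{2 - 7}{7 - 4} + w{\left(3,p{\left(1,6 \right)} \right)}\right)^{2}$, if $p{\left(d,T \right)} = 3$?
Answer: $\frac{25}{9} \approx 2.7778$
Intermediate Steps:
$w{\left(b,x \right)} = x - b$ ($w{\left(b,x \right)} = - b + x = x - b$)
$\left(\frac{2 - 7}{7 - 4} + w{\left(3,p{\left(1,6 \right)} \right)}\right)^{2} = \left(\frac{2 - 7}{7 - 4} + \left(3 - 3\right)\right)^{2} = \left(- \frac{5}{3} + \left(3 - 3\right)\right)^{2} = \left(\left(-5\right) \frac{1}{3} + 0\right)^{2} = \left(- \frac{5}{3} + 0\right)^{2} = \left(- \frac{5}{3}\right)^{2} = \frac{25}{9}$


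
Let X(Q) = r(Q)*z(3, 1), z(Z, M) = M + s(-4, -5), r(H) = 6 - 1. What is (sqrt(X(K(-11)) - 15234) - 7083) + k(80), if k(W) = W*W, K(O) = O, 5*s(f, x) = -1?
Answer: -683 + I*sqrt(15230) ≈ -683.0 + 123.41*I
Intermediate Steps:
s(f, x) = -1/5 (s(f, x) = (1/5)*(-1) = -1/5)
r(H) = 5
z(Z, M) = -1/5 + M (z(Z, M) = M - 1/5 = -1/5 + M)
X(Q) = 4 (X(Q) = 5*(-1/5 + 1) = 5*(4/5) = 4)
k(W) = W**2
(sqrt(X(K(-11)) - 15234) - 7083) + k(80) = (sqrt(4 - 15234) - 7083) + 80**2 = (sqrt(-15230) - 7083) + 6400 = (I*sqrt(15230) - 7083) + 6400 = (-7083 + I*sqrt(15230)) + 6400 = -683 + I*sqrt(15230)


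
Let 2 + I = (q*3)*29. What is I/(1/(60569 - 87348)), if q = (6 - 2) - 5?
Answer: 2383331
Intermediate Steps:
q = -1 (q = 4 - 5 = -1)
I = -89 (I = -2 - 1*3*29 = -2 - 3*29 = -2 - 87 = -89)
I/(1/(60569 - 87348)) = -89/(1/(60569 - 87348)) = -89/(1/(-26779)) = -89/(-1/26779) = -89*(-26779) = 2383331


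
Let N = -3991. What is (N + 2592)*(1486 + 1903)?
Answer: -4741211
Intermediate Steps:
(N + 2592)*(1486 + 1903) = (-3991 + 2592)*(1486 + 1903) = -1399*3389 = -4741211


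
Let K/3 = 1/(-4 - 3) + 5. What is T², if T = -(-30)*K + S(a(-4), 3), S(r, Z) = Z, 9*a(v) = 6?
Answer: 9492561/49 ≈ 1.9373e+5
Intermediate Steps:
a(v) = ⅔ (a(v) = (⅑)*6 = ⅔)
K = 102/7 (K = 3*(1/(-4 - 3) + 5) = 3*(1/(-7) + 5) = 3*(-⅐ + 5) = 3*(34/7) = 102/7 ≈ 14.571)
T = 3081/7 (T = -(-30)*102/7 + 3 = -6*(-510/7) + 3 = 3060/7 + 3 = 3081/7 ≈ 440.14)
T² = (3081/7)² = 9492561/49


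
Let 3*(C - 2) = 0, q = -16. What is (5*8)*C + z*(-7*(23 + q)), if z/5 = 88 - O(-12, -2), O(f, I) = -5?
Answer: -22705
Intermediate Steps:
C = 2 (C = 2 + (1/3)*0 = 2 + 0 = 2)
z = 465 (z = 5*(88 - 1*(-5)) = 5*(88 + 5) = 5*93 = 465)
(5*8)*C + z*(-7*(23 + q)) = (5*8)*2 + 465*(-7*(23 - 16)) = 40*2 + 465*(-7*7) = 80 + 465*(-49) = 80 - 22785 = -22705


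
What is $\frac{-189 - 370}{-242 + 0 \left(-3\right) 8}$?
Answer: $\frac{559}{242} \approx 2.3099$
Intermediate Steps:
$\frac{-189 - 370}{-242 + 0 \left(-3\right) 8} = - \frac{559}{-242 + 0 \cdot 8} = - \frac{559}{-242 + 0} = - \frac{559}{-242} = \left(-559\right) \left(- \frac{1}{242}\right) = \frac{559}{242}$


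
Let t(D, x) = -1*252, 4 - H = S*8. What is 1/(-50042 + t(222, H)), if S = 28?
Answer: -1/50294 ≈ -1.9883e-5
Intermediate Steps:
H = -220 (H = 4 - 28*8 = 4 - 1*224 = 4 - 224 = -220)
t(D, x) = -252
1/(-50042 + t(222, H)) = 1/(-50042 - 252) = 1/(-50294) = -1/50294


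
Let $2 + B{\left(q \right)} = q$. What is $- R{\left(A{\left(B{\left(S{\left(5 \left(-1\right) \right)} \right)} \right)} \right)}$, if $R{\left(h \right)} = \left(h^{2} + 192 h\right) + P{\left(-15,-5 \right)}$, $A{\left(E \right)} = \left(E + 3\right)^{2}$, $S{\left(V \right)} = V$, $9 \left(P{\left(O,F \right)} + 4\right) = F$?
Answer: $- \frac{29911}{9} \approx -3323.4$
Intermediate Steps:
$P{\left(O,F \right)} = -4 + \frac{F}{9}$
$B{\left(q \right)} = -2 + q$
$A{\left(E \right)} = \left(3 + E\right)^{2}$
$R{\left(h \right)} = - \frac{41}{9} + h^{2} + 192 h$ ($R{\left(h \right)} = \left(h^{2} + 192 h\right) + \left(-4 + \frac{1}{9} \left(-5\right)\right) = \left(h^{2} + 192 h\right) - \frac{41}{9} = - \frac{41}{9} + h^{2} + 192 h$)
$- R{\left(A{\left(B{\left(S{\left(5 \left(-1\right) \right)} \right)} \right)} \right)} = - (- \frac{41}{9} + \left(\left(3 + \left(-2 + 5 \left(-1\right)\right)\right)^{2}\right)^{2} + 192 \left(3 + \left(-2 + 5 \left(-1\right)\right)\right)^{2}) = - (- \frac{41}{9} + \left(\left(3 - 7\right)^{2}\right)^{2} + 192 \left(3 - 7\right)^{2}) = - (- \frac{41}{9} + \left(\left(-4\right)^{2}\right)^{2} + 192 \left(-4\right)^{2}) = - (- \frac{41}{9} + 16^{2} + 192 \cdot 16) = - (- \frac{41}{9} + 256 + 3072) = \left(-1\right) \frac{29911}{9} = - \frac{29911}{9}$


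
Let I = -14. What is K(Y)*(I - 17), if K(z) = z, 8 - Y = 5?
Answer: -93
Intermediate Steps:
Y = 3 (Y = 8 - 1*5 = 8 - 5 = 3)
K(Y)*(I - 17) = 3*(-14 - 17) = 3*(-31) = -93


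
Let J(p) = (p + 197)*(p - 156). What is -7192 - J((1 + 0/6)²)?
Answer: 23498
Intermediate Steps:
J(p) = (-156 + p)*(197 + p) (J(p) = (197 + p)*(-156 + p) = (-156 + p)*(197 + p))
-7192 - J((1 + 0/6)²) = -7192 - (-30732 + ((1 + 0/6)²)² + 41*(1 + 0/6)²) = -7192 - (-30732 + ((1 + 0*(⅙))²)² + 41*(1 + 0*(⅙))²) = -7192 - (-30732 + ((1 + 0)²)² + 41*(1 + 0)²) = -7192 - (-30732 + (1²)² + 41*1²) = -7192 - (-30732 + 1² + 41*1) = -7192 - (-30732 + 1 + 41) = -7192 - 1*(-30690) = -7192 + 30690 = 23498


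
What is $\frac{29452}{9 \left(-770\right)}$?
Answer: $- \frac{14726}{3465} \approx -4.2499$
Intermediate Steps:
$\frac{29452}{9 \left(-770\right)} = \frac{29452}{-6930} = 29452 \left(- \frac{1}{6930}\right) = - \frac{14726}{3465}$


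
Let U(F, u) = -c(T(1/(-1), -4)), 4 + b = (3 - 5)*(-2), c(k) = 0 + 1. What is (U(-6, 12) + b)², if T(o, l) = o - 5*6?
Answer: 1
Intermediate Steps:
T(o, l) = -30 + o (T(o, l) = o - 30 = -30 + o)
c(k) = 1
b = 0 (b = -4 + (3 - 5)*(-2) = -4 - 2*(-2) = -4 + 4 = 0)
U(F, u) = -1 (U(F, u) = -1*1 = -1)
(U(-6, 12) + b)² = (-1 + 0)² = (-1)² = 1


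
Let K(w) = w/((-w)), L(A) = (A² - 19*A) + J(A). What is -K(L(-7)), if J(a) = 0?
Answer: 1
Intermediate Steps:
L(A) = A² - 19*A (L(A) = (A² - 19*A) + 0 = A² - 19*A)
K(w) = -1 (K(w) = w*(-1/w) = -1)
-K(L(-7)) = -1*(-1) = 1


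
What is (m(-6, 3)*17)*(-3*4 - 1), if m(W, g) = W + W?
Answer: 2652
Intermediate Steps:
m(W, g) = 2*W
(m(-6, 3)*17)*(-3*4 - 1) = ((2*(-6))*17)*(-3*4 - 1) = (-12*17)*(-12 - 1) = -204*(-13) = 2652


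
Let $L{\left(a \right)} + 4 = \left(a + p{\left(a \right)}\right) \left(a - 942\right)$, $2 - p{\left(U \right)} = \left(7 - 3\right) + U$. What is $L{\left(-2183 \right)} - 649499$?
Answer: $-643253$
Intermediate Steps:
$p{\left(U \right)} = -2 - U$ ($p{\left(U \right)} = 2 - \left(\left(7 - 3\right) + U\right) = 2 - \left(4 + U\right) = -2 - U$)
$L{\left(a \right)} = 1880 - 2 a$ ($L{\left(a \right)} = -4 + \left(a - \left(2 + a\right)\right) \left(a - 942\right) = -4 - 2 \left(-942 + a\right) = -4 - \left(-1884 + 2 a\right) = 1880 - 2 a$)
$L{\left(-2183 \right)} - 649499 = \left(1880 - -4366\right) - 649499 = \left(1880 + 4366\right) - 649499 = 6246 - 649499 = -643253$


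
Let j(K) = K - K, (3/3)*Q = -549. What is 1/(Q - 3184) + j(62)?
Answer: -1/3733 ≈ -0.00026788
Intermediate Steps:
Q = -549
j(K) = 0
1/(Q - 3184) + j(62) = 1/(-549 - 3184) + 0 = 1/(-3733) + 0 = -1/3733 + 0 = -1/3733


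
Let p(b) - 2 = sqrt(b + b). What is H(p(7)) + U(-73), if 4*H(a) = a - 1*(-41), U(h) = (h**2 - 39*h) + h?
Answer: 32455/4 + sqrt(14)/4 ≈ 8114.7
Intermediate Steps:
U(h) = h**2 - 38*h
p(b) = 2 + sqrt(2)*sqrt(b) (p(b) = 2 + sqrt(b + b) = 2 + sqrt(2*b) = 2 + sqrt(2)*sqrt(b))
H(a) = 41/4 + a/4 (H(a) = (a - 1*(-41))/4 = (a + 41)/4 = (41 + a)/4 = 41/4 + a/4)
H(p(7)) + U(-73) = (41/4 + (2 + sqrt(2)*sqrt(7))/4) - 73*(-38 - 73) = (41/4 + (2 + sqrt(14))/4) - 73*(-111) = (41/4 + (1/2 + sqrt(14)/4)) + 8103 = (43/4 + sqrt(14)/4) + 8103 = 32455/4 + sqrt(14)/4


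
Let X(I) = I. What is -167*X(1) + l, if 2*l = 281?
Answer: -53/2 ≈ -26.500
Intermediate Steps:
l = 281/2 (l = (½)*281 = 281/2 ≈ 140.50)
-167*X(1) + l = -167*1 + 281/2 = -167 + 281/2 = -53/2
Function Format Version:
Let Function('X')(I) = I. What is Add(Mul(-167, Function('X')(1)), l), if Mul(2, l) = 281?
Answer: Rational(-53, 2) ≈ -26.500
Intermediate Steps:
l = Rational(281, 2) (l = Mul(Rational(1, 2), 281) = Rational(281, 2) ≈ 140.50)
Add(Mul(-167, Function('X')(1)), l) = Add(Mul(-167, 1), Rational(281, 2)) = Add(-167, Rational(281, 2)) = Rational(-53, 2)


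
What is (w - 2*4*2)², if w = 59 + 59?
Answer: 10404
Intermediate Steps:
w = 118
(w - 2*4*2)² = (118 - 2*4*2)² = (118 - 8*2)² = (118 - 16)² = 102² = 10404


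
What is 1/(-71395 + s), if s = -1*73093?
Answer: -1/144488 ≈ -6.9210e-6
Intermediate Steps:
s = -73093
1/(-71395 + s) = 1/(-71395 - 73093) = 1/(-144488) = -1/144488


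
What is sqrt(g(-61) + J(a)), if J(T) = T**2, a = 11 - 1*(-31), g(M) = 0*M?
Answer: 42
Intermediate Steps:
g(M) = 0
a = 42 (a = 11 + 31 = 42)
sqrt(g(-61) + J(a)) = sqrt(0 + 42**2) = sqrt(0 + 1764) = sqrt(1764) = 42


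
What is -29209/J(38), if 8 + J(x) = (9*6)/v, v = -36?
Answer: 58418/19 ≈ 3074.6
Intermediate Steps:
J(x) = -19/2 (J(x) = -8 + (9*6)/(-36) = -8 + 54*(-1/36) = -8 - 3/2 = -19/2)
-29209/J(38) = -29209/(-19/2) = -29209*(-2/19) = 58418/19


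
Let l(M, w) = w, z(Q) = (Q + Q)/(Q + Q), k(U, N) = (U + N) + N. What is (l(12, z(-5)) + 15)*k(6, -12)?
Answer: -288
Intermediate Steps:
k(U, N) = U + 2*N (k(U, N) = (N + U) + N = U + 2*N)
z(Q) = 1 (z(Q) = (2*Q)/((2*Q)) = (2*Q)*(1/(2*Q)) = 1)
(l(12, z(-5)) + 15)*k(6, -12) = (1 + 15)*(6 + 2*(-12)) = 16*(6 - 24) = 16*(-18) = -288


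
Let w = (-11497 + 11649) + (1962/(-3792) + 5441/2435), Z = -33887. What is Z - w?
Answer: -52385940347/1538920 ≈ -34041.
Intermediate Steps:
w = 236558307/1538920 (w = 152 + (1962*(-1/3792) + 5441*(1/2435)) = 152 + (-327/632 + 5441/2435) = 152 + 2642467/1538920 = 236558307/1538920 ≈ 153.72)
Z - w = -33887 - 1*236558307/1538920 = -33887 - 236558307/1538920 = -52385940347/1538920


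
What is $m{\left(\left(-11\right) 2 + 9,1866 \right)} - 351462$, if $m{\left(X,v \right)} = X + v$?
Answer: $-349609$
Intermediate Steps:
$m{\left(\left(-11\right) 2 + 9,1866 \right)} - 351462 = \left(\left(\left(-11\right) 2 + 9\right) + 1866\right) - 351462 = \left(\left(-22 + 9\right) + 1866\right) - 351462 = \left(-13 + 1866\right) - 351462 = 1853 - 351462 = -349609$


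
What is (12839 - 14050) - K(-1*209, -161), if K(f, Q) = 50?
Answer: -1261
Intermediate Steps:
(12839 - 14050) - K(-1*209, -161) = (12839 - 14050) - 1*50 = -1211 - 50 = -1261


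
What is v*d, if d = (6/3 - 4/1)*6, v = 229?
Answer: -2748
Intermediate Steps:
d = -12 (d = (6*(1/3) - 4*1)*6 = (2 - 4)*6 = -2*6 = -12)
v*d = 229*(-12) = -2748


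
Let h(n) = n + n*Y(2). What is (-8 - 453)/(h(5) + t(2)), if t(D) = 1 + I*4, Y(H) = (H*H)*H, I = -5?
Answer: -461/26 ≈ -17.731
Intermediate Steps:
Y(H) = H³ (Y(H) = H²*H = H³)
t(D) = -19 (t(D) = 1 - 5*4 = 1 - 20 = -19)
h(n) = 9*n (h(n) = n + n*2³ = n + n*8 = n + 8*n = 9*n)
(-8 - 453)/(h(5) + t(2)) = (-8 - 453)/(9*5 - 19) = -461/(45 - 19) = -461/26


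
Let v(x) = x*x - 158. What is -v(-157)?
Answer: -24491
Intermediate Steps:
v(x) = -158 + x² (v(x) = x² - 158 = -158 + x²)
-v(-157) = -(-158 + (-157)²) = -(-158 + 24649) = -1*24491 = -24491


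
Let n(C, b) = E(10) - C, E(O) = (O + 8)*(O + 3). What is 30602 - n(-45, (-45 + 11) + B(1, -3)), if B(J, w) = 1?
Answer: 30323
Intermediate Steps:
E(O) = (3 + O)*(8 + O) (E(O) = (8 + O)*(3 + O) = (3 + O)*(8 + O))
n(C, b) = 234 - C (n(C, b) = (24 + 10**2 + 11*10) - C = (24 + 100 + 110) - C = 234 - C)
30602 - n(-45, (-45 + 11) + B(1, -3)) = 30602 - (234 - 1*(-45)) = 30602 - (234 + 45) = 30602 - 1*279 = 30602 - 279 = 30323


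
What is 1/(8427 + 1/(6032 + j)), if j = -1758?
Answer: 4274/36016999 ≈ 0.00011867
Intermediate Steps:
1/(8427 + 1/(6032 + j)) = 1/(8427 + 1/(6032 - 1758)) = 1/(8427 + 1/4274) = 1/(36016999/4274) = 4274/36016999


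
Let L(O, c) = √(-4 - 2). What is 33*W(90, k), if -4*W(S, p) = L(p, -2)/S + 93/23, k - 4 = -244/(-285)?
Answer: -3069/92 - 11*I*√6/120 ≈ -33.359 - 0.22454*I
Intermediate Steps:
k = 1384/285 (k = 4 - 244/(-285) = 4 - 244*(-1/285) = 4 + 244/285 = 1384/285 ≈ 4.8561)
L(O, c) = I*√6 (L(O, c) = √(-6) = I*√6)
W(S, p) = -93/92 - I*√6/(4*S) (W(S, p) = -((I*√6)/S + 93/23)/4 = -(I*√6/S + 93*(1/23))/4 = -(I*√6/S + 93/23)/4 = -(93/23 + I*√6/S)/4 = -93/92 - I*√6/(4*S))
33*W(90, k) = 33*(-93/92 - ¼*I*√6/90) = 33*(-93/92 - ¼*I*√6*1/90) = 33*(-93/92 - I*√6/360) = -3069/92 - 11*I*√6/120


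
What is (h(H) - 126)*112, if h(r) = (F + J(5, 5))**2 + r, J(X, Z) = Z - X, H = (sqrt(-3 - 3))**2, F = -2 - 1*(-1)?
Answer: -14672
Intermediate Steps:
F = -1 (F = -2 + 1 = -1)
H = -6 (H = (sqrt(-6))**2 = (I*sqrt(6))**2 = -6)
h(r) = 1 + r (h(r) = (-1 + (5 - 1*5))**2 + r = (-1 + (5 - 5))**2 + r = (-1 + 0)**2 + r = (-1)**2 + r = 1 + r)
(h(H) - 126)*112 = ((1 - 6) - 126)*112 = (-5 - 126)*112 = -131*112 = -14672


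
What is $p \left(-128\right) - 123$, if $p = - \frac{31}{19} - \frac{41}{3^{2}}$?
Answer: $\frac{114391}{171} \approx 668.95$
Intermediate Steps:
$p = - \frac{1058}{171}$ ($p = \left(-31\right) \frac{1}{19} - \frac{41}{9} = - \frac{31}{19} - \frac{41}{9} = - \frac{1058}{171} \approx -6.1871$)
$p \left(-128\right) - 123 = \left(- \frac{1058}{171}\right) \left(-128\right) - 123 = \frac{135424}{171} - 123 = \frac{114391}{171}$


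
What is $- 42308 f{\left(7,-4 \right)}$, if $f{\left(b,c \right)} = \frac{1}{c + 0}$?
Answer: $10577$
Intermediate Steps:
$f{\left(b,c \right)} = \frac{1}{c}$
$- 42308 f{\left(7,-4 \right)} = - \frac{42308}{-4} = \left(-42308\right) \left(- \frac{1}{4}\right) = 10577$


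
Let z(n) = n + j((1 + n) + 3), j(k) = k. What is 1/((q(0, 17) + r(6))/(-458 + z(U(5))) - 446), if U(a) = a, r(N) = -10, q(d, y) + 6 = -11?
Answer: -148/65999 ≈ -0.0022425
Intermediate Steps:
q(d, y) = -17 (q(d, y) = -6 - 11 = -17)
z(n) = 4 + 2*n (z(n) = n + ((1 + n) + 3) = n + (4 + n) = 4 + 2*n)
1/((q(0, 17) + r(6))/(-458 + z(U(5))) - 446) = 1/((-17 - 10)/(-458 + (4 + 2*5)) - 446) = 1/(-27/(-458 + (4 + 10)) - 446) = 1/(-27/(-458 + 14) - 446) = 1/(-27/(-444) - 446) = 1/(-27*(-1/444) - 446) = 1/(9/148 - 446) = 1/(-65999/148) = -148/65999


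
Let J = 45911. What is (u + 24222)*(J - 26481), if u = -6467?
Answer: 344979650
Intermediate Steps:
(u + 24222)*(J - 26481) = (-6467 + 24222)*(45911 - 26481) = 17755*19430 = 344979650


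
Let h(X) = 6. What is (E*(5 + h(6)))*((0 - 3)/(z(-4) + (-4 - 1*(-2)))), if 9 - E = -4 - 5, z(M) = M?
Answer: 99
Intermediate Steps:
E = 18 (E = 9 - (-4 - 5) = 9 - 1*(-9) = 9 + 9 = 18)
(E*(5 + h(6)))*((0 - 3)/(z(-4) + (-4 - 1*(-2)))) = (18*(5 + 6))*((0 - 3)/(-4 + (-4 - 1*(-2)))) = (18*11)*(-3/(-4 + (-4 + 2))) = 198*(-3/(-4 - 2)) = 198*(-3/(-6)) = 198*(-3*(-1/6)) = 198*(1/2) = 99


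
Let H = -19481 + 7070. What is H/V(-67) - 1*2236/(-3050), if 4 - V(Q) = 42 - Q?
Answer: 181373/1525 ≈ 118.93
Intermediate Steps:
H = -12411
V(Q) = -38 + Q (V(Q) = 4 - (42 - Q) = 4 + (-42 + Q) = -38 + Q)
H/V(-67) - 1*2236/(-3050) = -12411/(-38 - 67) - 1*2236/(-3050) = -12411/(-105) - 2236*(-1/3050) = -12411*(-1/105) + 1118/1525 = 591/5 + 1118/1525 = 181373/1525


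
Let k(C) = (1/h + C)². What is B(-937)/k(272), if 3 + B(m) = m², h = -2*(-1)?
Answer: 3511864/297025 ≈ 11.823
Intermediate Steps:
h = 2
k(C) = (½ + C)² (k(C) = (1/2 + C)² = (½ + C)²)
B(m) = -3 + m²
B(-937)/k(272) = (-3 + (-937)²)/(((1 + 2*272)²/4)) = (-3 + 877969)/(((1 + 544)²/4)) = 877966/(((¼)*545²)) = 877966/(((¼)*297025)) = 877966/(297025/4) = 877966*(4/297025) = 3511864/297025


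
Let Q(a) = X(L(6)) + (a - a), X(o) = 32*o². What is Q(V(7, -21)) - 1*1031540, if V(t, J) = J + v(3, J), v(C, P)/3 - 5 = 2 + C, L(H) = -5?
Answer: -1030740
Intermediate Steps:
v(C, P) = 21 + 3*C (v(C, P) = 15 + 3*(2 + C) = 15 + (6 + 3*C) = 21 + 3*C)
V(t, J) = 30 + J (V(t, J) = J + (21 + 3*3) = J + (21 + 9) = J + 30 = 30 + J)
Q(a) = 800 (Q(a) = 32*(-5)² + (a - a) = 32*25 + 0 = 800 + 0 = 800)
Q(V(7, -21)) - 1*1031540 = 800 - 1*1031540 = 800 - 1031540 = -1030740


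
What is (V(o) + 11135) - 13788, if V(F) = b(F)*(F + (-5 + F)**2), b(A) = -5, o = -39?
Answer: -12138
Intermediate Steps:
V(F) = -5*F - 5*(-5 + F)**2 (V(F) = -5*(F + (-5 + F)**2) = -5*F - 5*(-5 + F)**2)
(V(o) + 11135) - 13788 = ((-5*(-39) - 5*(-5 - 39)**2) + 11135) - 13788 = ((195 - 5*(-44)**2) + 11135) - 13788 = ((195 - 5*1936) + 11135) - 13788 = ((195 - 9680) + 11135) - 13788 = (-9485 + 11135) - 13788 = 1650 - 13788 = -12138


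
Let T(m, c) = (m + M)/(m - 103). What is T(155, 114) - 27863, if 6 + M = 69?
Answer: -724329/26 ≈ -27859.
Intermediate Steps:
M = 63 (M = -6 + 69 = 63)
T(m, c) = (63 + m)/(-103 + m) (T(m, c) = (m + 63)/(m - 103) = (63 + m)/(-103 + m))
T(155, 114) - 27863 = (63 + 155)/(-103 + 155) - 27863 = 218/52 - 27863 = (1/52)*218 - 27863 = 109/26 - 27863 = -724329/26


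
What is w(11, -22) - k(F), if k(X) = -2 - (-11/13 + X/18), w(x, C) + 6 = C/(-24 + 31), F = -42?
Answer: -2818/273 ≈ -10.322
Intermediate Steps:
w(x, C) = -6 + C/7 (w(x, C) = -6 + C/(-24 + 31) = -6 + C/7)
k(X) = -15/13 - X/18 (k(X) = -2 - (-11*1/13 + X*(1/18)) = -2 - (-11/13 + X/18) = -2 + (11/13 - X/18) = -15/13 - X/18)
w(11, -22) - k(F) = (-6 + (⅐)*(-22)) - (-15/13 - 1/18*(-42)) = (-6 - 22/7) - (-15/13 + 7/3) = -64/7 - 1*46/39 = -64/7 - 46/39 = -2818/273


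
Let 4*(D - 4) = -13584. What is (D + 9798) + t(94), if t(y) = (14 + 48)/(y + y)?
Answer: 602195/94 ≈ 6406.3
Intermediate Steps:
D = -3392 (D = 4 + (1/4)*(-13584) = 4 - 3396 = -3392)
t(y) = 31/y (t(y) = 62/((2*y)) = 62*(1/(2*y)) = 31/y)
(D + 9798) + t(94) = (-3392 + 9798) + 31/94 = 6406 + 31*(1/94) = 6406 + 31/94 = 602195/94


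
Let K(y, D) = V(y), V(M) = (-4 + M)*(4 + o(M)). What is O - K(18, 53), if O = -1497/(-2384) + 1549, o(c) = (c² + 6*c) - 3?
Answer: -10757495/2384 ≈ -4512.4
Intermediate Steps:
o(c) = -3 + c² + 6*c
V(M) = (-4 + M)*(1 + M² + 6*M) (V(M) = (-4 + M)*(4 + (-3 + M² + 6*M)) = (-4 + M)*(1 + M² + 6*M))
K(y, D) = -4 + y³ - 23*y + 2*y²
O = 3694313/2384 (O = -1497*(-1/2384) + 1549 = 1497/2384 + 1549 = 3694313/2384 ≈ 1549.6)
O - K(18, 53) = 3694313/2384 - (-4 + 18³ - 23*18 + 2*18²) = 3694313/2384 - (-4 + 5832 - 414 + 2*324) = 3694313/2384 - (-4 + 5832 - 414 + 648) = 3694313/2384 - 1*6062 = 3694313/2384 - 6062 = -10757495/2384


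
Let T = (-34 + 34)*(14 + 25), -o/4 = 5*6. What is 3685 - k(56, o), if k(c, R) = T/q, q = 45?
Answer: 3685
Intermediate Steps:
o = -120 (o = -20*6 = -4*30 = -120)
T = 0 (T = 0*39 = 0)
k(c, R) = 0 (k(c, R) = 0/45 = 0*(1/45) = 0)
3685 - k(56, o) = 3685 - 1*0 = 3685 + 0 = 3685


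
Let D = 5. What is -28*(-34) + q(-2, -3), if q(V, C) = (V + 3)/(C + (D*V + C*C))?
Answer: 3807/4 ≈ 951.75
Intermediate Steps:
q(V, C) = (3 + V)/(C + C**2 + 5*V) (q(V, C) = (V + 3)/(C + (5*V + C*C)) = (3 + V)/(C + (5*V + C**2)) = (3 + V)/(C + (C**2 + 5*V)) = (3 + V)/(C + C**2 + 5*V))
-28*(-34) + q(-2, -3) = -28*(-34) + (3 - 2)/(-3 + (-3)**2 + 5*(-2)) = 952 + 1/(-3 + 9 - 10) = 952 + 1/(-4) = 952 - 1/4*1 = 952 - 1/4 = 3807/4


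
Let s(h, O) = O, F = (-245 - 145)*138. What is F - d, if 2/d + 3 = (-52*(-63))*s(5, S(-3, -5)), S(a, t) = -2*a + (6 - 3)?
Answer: -1586667422/29481 ≈ -53820.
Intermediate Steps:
S(a, t) = 3 - 2*a (S(a, t) = -2*a + 3 = 3 - 2*a)
F = -53820 (F = -390*138 = -53820)
d = 2/29481 (d = 2/(-3 + (-52*(-63))*(3 - 2*(-3))) = 2/(-3 + 3276*(3 + 6)) = 2/(-3 + 3276*9) = 2/(-3 + 29484) = 2/29481 ≈ 6.7840e-5)
F - d = -53820 - 1*2/29481 = -53820 - 2/29481 = -1586667422/29481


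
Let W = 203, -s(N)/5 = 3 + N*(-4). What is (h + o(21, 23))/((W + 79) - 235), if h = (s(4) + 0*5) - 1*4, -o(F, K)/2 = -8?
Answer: 77/47 ≈ 1.6383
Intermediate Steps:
s(N) = -15 + 20*N (s(N) = -5*(3 + N*(-4)) = -5*(3 - 4*N) = -15 + 20*N)
o(F, K) = 16 (o(F, K) = -2*(-8) = 16)
h = 61 (h = ((-15 + 20*4) + 0*5) - 1*4 = ((-15 + 80) + 0) - 4 = (65 + 0) - 4 = 65 - 4 = 61)
(h + o(21, 23))/((W + 79) - 235) = (61 + 16)/((203 + 79) - 235) = 77/(282 - 235) = 77/47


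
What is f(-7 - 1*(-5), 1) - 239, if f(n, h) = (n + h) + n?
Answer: -242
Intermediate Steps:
f(n, h) = h + 2*n (f(n, h) = (h + n) + n = h + 2*n)
f(-7 - 1*(-5), 1) - 239 = (1 + 2*(-7 - 1*(-5))) - 239 = (1 + 2*(-7 + 5)) - 239 = (1 + 2*(-2)) - 239 = (1 - 4) - 239 = -3 - 239 = -242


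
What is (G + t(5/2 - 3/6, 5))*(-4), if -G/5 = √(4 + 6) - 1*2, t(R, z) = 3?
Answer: -52 + 20*√10 ≈ 11.246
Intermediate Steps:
G = 10 - 5*√10 (G = -5*(√(4 + 6) - 1*2) = -5*(√10 - 2) = -5*(-2 + √10) = 10 - 5*√10 ≈ -5.8114)
(G + t(5/2 - 3/6, 5))*(-4) = ((10 - 5*√10) + 3)*(-4) = (13 - 5*√10)*(-4) = -52 + 20*√10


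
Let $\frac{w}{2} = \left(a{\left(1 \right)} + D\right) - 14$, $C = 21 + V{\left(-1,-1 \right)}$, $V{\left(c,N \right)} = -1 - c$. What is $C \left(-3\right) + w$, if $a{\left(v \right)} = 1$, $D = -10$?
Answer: $-109$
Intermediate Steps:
$C = 21$ ($C = 21 - 0 = 21 + \left(-1 + 1\right) = 21 + 0 = 21$)
$w = -46$ ($w = 2 \left(\left(1 - 10\right) - 14\right) = 2 \left(-9 - 14\right) = 2 \left(-23\right) = -46$)
$C \left(-3\right) + w = 21 \left(-3\right) - 46 = -63 - 46 = -109$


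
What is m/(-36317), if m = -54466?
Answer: 54466/36317 ≈ 1.4997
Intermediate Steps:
m/(-36317) = -54466/(-36317) = -54466*(-1/36317) = 54466/36317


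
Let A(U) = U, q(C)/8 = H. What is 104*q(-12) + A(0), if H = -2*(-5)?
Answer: 8320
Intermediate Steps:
H = 10
q(C) = 80 (q(C) = 8*10 = 80)
104*q(-12) + A(0) = 104*80 + 0 = 8320 + 0 = 8320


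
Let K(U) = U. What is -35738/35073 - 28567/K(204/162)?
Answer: -27053335649/1192482 ≈ -22687.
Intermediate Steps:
-35738/35073 - 28567/K(204/162) = -35738/35073 - 28567/(204/162) = -35738*1/35073 - 28567/(204*(1/162)) = -35738/35073 - 28567/34/27 = -35738/35073 - 28567*27/34 = -35738/35073 - 771309/34 = -27053335649/1192482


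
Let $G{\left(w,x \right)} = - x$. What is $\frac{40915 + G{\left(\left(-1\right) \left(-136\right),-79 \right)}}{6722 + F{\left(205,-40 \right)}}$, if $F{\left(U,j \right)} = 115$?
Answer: $\frac{40994}{6837} \approx 5.9959$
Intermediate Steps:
$\frac{40915 + G{\left(\left(-1\right) \left(-136\right),-79 \right)}}{6722 + F{\left(205,-40 \right)}} = \frac{40915 - -79}{6722 + 115} = \frac{40915 + 79}{6837} = 40994 \cdot \frac{1}{6837} = \frac{40994}{6837}$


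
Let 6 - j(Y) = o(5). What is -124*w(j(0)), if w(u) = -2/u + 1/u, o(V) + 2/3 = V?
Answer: 372/5 ≈ 74.400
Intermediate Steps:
o(V) = -⅔ + V
j(Y) = 5/3 (j(Y) = 6 - (-⅔ + 5) = 6 - 1*13/3 = 6 - 13/3 = 5/3)
w(u) = -1/u (w(u) = -2/u + 1/u = -1/u)
-124*w(j(0)) = -(-124)/5/3 = -(-124)*3/5 = -124*(-⅗) = 372/5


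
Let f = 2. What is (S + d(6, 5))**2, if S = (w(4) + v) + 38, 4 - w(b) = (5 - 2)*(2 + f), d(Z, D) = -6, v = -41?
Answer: 289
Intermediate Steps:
w(b) = -8 (w(b) = 4 - (5 - 2)*(2 + 2) = 4 - 3*4 = 4 - 1*12 = 4 - 12 = -8)
S = -11 (S = (-8 - 41) + 38 = -49 + 38 = -11)
(S + d(6, 5))**2 = (-11 - 6)**2 = (-17)**2 = 289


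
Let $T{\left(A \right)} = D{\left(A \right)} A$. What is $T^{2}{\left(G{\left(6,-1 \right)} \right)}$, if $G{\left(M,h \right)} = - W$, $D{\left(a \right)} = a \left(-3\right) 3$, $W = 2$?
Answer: $1296$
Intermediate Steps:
$D{\left(a \right)} = - 9 a$ ($D{\left(a \right)} = - 3 a 3 = - 9 a$)
$G{\left(M,h \right)} = -2$ ($G{\left(M,h \right)} = \left(-1\right) 2 = -2$)
$T{\left(A \right)} = - 9 A^{2}$ ($T{\left(A \right)} = - 9 A A = - 9 A^{2}$)
$T^{2}{\left(G{\left(6,-1 \right)} \right)} = \left(- 9 \left(-2\right)^{2}\right)^{2} = \left(\left(-9\right) 4\right)^{2} = \left(-36\right)^{2} = 1296$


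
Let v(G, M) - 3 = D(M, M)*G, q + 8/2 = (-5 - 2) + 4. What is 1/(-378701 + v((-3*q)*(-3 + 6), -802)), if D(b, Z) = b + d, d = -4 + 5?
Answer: -1/429161 ≈ -2.3301e-6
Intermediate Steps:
d = 1
D(b, Z) = 1 + b (D(b, Z) = b + 1 = 1 + b)
q = -7 (q = -4 + ((-5 - 2) + 4) = -4 + (-7 + 4) = -4 - 3 = -7)
v(G, M) = 3 + G*(1 + M) (v(G, M) = 3 + (1 + M)*G = 3 + G*(1 + M))
1/(-378701 + v((-3*q)*(-3 + 6), -802)) = 1/(-378701 + (3 + ((-3*(-7))*(-3 + 6))*(1 - 802))) = 1/(-378701 + (3 + (21*3)*(-801))) = 1/(-378701 + (3 + 63*(-801))) = 1/(-378701 + (3 - 50463)) = 1/(-378701 - 50460) = 1/(-429161) = -1/429161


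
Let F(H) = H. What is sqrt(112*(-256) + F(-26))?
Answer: I*sqrt(28698) ≈ 169.4*I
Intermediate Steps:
sqrt(112*(-256) + F(-26)) = sqrt(112*(-256) - 26) = sqrt(-28672 - 26) = sqrt(-28698) = I*sqrt(28698)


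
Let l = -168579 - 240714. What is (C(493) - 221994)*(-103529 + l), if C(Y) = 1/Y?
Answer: 3301458774806/29 ≈ 1.1384e+11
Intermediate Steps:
l = -409293
(C(493) - 221994)*(-103529 + l) = (1/493 - 221994)*(-103529 - 409293) = (1/493 - 221994)*(-512822) = -109443041/493*(-512822) = 3301458774806/29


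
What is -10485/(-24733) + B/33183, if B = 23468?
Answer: 928357799/820715139 ≈ 1.1312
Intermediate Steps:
-10485/(-24733) + B/33183 = -10485/(-24733) + 23468/33183 = -10485*(-1/24733) + 23468*(1/33183) = 10485/24733 + 23468/33183 = 928357799/820715139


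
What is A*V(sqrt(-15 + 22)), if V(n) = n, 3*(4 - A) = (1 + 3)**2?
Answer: -4*sqrt(7)/3 ≈ -3.5277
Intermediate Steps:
A = -4/3 (A = 4 - (1 + 3)**2/3 = 4 - 1/3*4**2 = 4 - 1/3*16 = 4 - 16/3 = -4/3 ≈ -1.3333)
A*V(sqrt(-15 + 22)) = -4*sqrt(-15 + 22)/3 = -4*sqrt(7)/3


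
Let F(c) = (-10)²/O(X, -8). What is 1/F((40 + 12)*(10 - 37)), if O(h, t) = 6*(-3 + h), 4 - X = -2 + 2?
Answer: 3/50 ≈ 0.060000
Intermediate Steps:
X = 4 (X = 4 - (-2 + 2) = 4 - 1*0 = 4 + 0 = 4)
O(h, t) = -18 + 6*h
F(c) = 50/3 (F(c) = (-10)²/(-18 + 6*4) = 100/(-18 + 24) = 100/6 = 100*(⅙) = 50/3)
1/F((40 + 12)*(10 - 37)) = 1/(50/3) = 3/50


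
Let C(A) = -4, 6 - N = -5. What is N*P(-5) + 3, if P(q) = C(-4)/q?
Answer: 59/5 ≈ 11.800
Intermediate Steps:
N = 11 (N = 6 - 1*(-5) = 6 + 5 = 11)
P(q) = -4/q
N*P(-5) + 3 = 11*(-4/(-5)) + 3 = 11*(-4*(-⅕)) + 3 = 11*(⅘) + 3 = 44/5 + 3 = 59/5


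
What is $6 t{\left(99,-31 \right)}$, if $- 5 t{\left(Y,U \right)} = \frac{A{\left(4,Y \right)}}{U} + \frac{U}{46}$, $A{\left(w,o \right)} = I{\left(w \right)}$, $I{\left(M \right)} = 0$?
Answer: $\frac{93}{115} \approx 0.8087$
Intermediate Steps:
$A{\left(w,o \right)} = 0$
$t{\left(Y,U \right)} = - \frac{U}{230}$ ($t{\left(Y,U \right)} = - \frac{\frac{0}{U} + \frac{U}{46}}{5} = - \frac{0 + U \frac{1}{46}}{5} = - \frac{0 + \frac{U}{46}}{5} = - \frac{\frac{1}{46} U}{5} = - \frac{U}{230}$)
$6 t{\left(99,-31 \right)} = 6 \left(\left(- \frac{1}{230}\right) \left(-31\right)\right) = 6 \cdot \frac{31}{230} = \frac{93}{115}$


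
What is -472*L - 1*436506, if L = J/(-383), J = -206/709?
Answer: -118531992014/271547 ≈ -4.3651e+5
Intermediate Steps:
J = -206/709 (J = -206*1/709 = -206/709 ≈ -0.29055)
L = 206/271547 (L = -206/709/(-383) = -206/709*(-1/383) = 206/271547 ≈ 0.00075862)
-472*L - 1*436506 = -472*206/271547 - 1*436506 = -97232/271547 - 436506 = -118531992014/271547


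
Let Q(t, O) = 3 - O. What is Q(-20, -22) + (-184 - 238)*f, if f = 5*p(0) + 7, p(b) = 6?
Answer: -15589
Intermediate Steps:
f = 37 (f = 5*6 + 7 = 30 + 7 = 37)
Q(-20, -22) + (-184 - 238)*f = (3 - 1*(-22)) + (-184 - 238)*37 = (3 + 22) - 422*37 = 25 - 15614 = -15589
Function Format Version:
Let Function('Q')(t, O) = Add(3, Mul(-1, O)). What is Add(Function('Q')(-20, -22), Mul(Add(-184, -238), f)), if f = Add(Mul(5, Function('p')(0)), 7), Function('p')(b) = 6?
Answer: -15589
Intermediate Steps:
f = 37 (f = Add(Mul(5, 6), 7) = Add(30, 7) = 37)
Add(Function('Q')(-20, -22), Mul(Add(-184, -238), f)) = Add(Add(3, Mul(-1, -22)), Mul(Add(-184, -238), 37)) = Add(Add(3, 22), Mul(-422, 37)) = Add(25, -15614) = -15589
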